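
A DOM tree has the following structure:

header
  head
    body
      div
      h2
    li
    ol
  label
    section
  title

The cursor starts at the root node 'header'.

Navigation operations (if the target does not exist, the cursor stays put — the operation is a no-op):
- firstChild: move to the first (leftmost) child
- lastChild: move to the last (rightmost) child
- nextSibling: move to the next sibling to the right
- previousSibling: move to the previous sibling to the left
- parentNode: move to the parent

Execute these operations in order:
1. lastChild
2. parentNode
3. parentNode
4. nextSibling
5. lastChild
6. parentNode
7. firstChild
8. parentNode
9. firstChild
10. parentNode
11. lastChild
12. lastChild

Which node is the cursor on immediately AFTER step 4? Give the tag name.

Answer: header

Derivation:
After 1 (lastChild): title
After 2 (parentNode): header
After 3 (parentNode): header (no-op, stayed)
After 4 (nextSibling): header (no-op, stayed)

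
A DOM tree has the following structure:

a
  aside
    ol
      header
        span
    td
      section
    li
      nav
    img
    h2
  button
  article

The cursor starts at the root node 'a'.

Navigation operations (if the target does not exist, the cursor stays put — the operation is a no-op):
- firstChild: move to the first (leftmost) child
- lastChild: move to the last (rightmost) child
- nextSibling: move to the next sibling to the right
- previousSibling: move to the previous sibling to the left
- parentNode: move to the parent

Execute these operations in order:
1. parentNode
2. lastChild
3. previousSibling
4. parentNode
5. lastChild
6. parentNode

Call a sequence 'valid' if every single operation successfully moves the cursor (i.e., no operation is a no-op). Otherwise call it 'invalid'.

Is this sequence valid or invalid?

Answer: invalid

Derivation:
After 1 (parentNode): a (no-op, stayed)
After 2 (lastChild): article
After 3 (previousSibling): button
After 4 (parentNode): a
After 5 (lastChild): article
After 6 (parentNode): a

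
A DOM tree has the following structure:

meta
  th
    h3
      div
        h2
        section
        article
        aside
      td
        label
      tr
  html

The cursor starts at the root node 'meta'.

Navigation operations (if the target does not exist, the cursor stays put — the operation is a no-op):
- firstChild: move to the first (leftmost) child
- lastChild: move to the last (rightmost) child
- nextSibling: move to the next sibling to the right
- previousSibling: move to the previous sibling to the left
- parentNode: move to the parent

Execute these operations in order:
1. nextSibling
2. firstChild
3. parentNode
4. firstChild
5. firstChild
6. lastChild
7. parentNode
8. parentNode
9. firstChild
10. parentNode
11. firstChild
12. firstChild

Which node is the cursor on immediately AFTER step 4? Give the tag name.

Answer: th

Derivation:
After 1 (nextSibling): meta (no-op, stayed)
After 2 (firstChild): th
After 3 (parentNode): meta
After 4 (firstChild): th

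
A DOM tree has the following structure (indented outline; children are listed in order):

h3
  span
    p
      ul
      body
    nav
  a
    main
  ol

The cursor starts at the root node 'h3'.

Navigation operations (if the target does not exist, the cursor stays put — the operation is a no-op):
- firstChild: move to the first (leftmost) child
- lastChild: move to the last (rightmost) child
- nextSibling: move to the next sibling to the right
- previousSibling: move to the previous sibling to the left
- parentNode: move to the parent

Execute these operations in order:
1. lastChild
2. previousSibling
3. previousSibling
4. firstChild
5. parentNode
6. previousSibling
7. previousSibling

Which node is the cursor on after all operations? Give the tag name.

Answer: span

Derivation:
After 1 (lastChild): ol
After 2 (previousSibling): a
After 3 (previousSibling): span
After 4 (firstChild): p
After 5 (parentNode): span
After 6 (previousSibling): span (no-op, stayed)
After 7 (previousSibling): span (no-op, stayed)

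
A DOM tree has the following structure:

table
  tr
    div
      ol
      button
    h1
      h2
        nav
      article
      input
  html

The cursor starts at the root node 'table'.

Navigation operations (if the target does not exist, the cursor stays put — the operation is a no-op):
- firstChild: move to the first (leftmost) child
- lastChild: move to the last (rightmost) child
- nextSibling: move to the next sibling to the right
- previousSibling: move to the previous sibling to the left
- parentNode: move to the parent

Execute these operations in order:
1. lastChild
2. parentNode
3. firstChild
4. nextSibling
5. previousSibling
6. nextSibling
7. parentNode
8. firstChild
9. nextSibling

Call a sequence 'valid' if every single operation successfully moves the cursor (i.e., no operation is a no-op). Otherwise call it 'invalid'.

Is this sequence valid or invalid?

Answer: valid

Derivation:
After 1 (lastChild): html
After 2 (parentNode): table
After 3 (firstChild): tr
After 4 (nextSibling): html
After 5 (previousSibling): tr
After 6 (nextSibling): html
After 7 (parentNode): table
After 8 (firstChild): tr
After 9 (nextSibling): html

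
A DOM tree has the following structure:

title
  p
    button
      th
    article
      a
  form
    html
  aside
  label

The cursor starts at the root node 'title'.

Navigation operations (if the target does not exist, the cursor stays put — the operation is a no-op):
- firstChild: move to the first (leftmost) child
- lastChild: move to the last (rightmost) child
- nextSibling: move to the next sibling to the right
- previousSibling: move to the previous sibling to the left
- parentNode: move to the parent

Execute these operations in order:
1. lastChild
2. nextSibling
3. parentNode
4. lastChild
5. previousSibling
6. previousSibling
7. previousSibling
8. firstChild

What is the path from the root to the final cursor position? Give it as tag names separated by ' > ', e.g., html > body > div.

Answer: title > p > button

Derivation:
After 1 (lastChild): label
After 2 (nextSibling): label (no-op, stayed)
After 3 (parentNode): title
After 4 (lastChild): label
After 5 (previousSibling): aside
After 6 (previousSibling): form
After 7 (previousSibling): p
After 8 (firstChild): button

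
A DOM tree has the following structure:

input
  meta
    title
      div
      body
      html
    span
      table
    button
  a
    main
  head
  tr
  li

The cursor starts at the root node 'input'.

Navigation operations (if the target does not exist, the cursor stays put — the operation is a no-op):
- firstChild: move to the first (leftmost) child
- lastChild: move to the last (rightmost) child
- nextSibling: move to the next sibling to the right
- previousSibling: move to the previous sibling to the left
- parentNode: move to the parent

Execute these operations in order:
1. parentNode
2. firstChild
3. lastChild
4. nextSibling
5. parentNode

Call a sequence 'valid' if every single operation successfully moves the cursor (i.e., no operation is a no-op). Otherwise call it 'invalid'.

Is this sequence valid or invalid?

After 1 (parentNode): input (no-op, stayed)
After 2 (firstChild): meta
After 3 (lastChild): button
After 4 (nextSibling): button (no-op, stayed)
After 5 (parentNode): meta

Answer: invalid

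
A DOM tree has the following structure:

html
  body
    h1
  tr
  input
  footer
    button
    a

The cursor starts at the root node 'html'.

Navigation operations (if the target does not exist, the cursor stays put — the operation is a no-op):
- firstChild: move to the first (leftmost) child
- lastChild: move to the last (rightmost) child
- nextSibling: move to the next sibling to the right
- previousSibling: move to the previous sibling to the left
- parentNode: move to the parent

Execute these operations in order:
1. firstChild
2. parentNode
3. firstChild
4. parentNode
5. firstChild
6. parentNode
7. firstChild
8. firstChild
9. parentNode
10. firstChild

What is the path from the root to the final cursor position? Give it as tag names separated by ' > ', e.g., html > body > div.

After 1 (firstChild): body
After 2 (parentNode): html
After 3 (firstChild): body
After 4 (parentNode): html
After 5 (firstChild): body
After 6 (parentNode): html
After 7 (firstChild): body
After 8 (firstChild): h1
After 9 (parentNode): body
After 10 (firstChild): h1

Answer: html > body > h1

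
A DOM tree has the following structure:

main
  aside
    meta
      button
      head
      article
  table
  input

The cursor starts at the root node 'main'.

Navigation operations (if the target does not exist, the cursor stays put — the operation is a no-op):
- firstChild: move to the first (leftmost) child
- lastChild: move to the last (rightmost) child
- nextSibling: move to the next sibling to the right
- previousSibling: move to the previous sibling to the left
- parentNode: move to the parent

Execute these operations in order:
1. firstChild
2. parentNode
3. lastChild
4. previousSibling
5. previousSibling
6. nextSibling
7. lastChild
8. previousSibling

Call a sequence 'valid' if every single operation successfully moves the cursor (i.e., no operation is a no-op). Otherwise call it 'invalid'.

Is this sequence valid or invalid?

After 1 (firstChild): aside
After 2 (parentNode): main
After 3 (lastChild): input
After 4 (previousSibling): table
After 5 (previousSibling): aside
After 6 (nextSibling): table
After 7 (lastChild): table (no-op, stayed)
After 8 (previousSibling): aside

Answer: invalid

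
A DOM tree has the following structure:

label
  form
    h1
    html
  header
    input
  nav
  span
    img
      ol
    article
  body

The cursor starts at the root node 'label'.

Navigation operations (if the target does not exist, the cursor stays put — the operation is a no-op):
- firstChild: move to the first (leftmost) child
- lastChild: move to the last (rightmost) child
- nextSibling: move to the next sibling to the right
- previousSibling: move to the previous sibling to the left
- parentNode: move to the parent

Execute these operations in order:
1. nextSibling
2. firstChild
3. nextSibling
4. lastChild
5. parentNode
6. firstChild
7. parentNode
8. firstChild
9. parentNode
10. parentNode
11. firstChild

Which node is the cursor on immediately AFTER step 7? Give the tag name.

After 1 (nextSibling): label (no-op, stayed)
After 2 (firstChild): form
After 3 (nextSibling): header
After 4 (lastChild): input
After 5 (parentNode): header
After 6 (firstChild): input
After 7 (parentNode): header

Answer: header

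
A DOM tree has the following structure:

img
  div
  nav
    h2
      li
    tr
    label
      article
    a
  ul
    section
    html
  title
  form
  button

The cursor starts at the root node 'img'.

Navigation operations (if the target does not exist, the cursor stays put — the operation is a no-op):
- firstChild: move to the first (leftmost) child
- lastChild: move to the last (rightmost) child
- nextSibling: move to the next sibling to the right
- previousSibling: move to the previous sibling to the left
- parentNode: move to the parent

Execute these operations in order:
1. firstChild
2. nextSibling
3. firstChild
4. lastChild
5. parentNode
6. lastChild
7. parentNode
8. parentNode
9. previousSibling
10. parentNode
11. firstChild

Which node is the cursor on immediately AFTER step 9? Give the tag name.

Answer: div

Derivation:
After 1 (firstChild): div
After 2 (nextSibling): nav
After 3 (firstChild): h2
After 4 (lastChild): li
After 5 (parentNode): h2
After 6 (lastChild): li
After 7 (parentNode): h2
After 8 (parentNode): nav
After 9 (previousSibling): div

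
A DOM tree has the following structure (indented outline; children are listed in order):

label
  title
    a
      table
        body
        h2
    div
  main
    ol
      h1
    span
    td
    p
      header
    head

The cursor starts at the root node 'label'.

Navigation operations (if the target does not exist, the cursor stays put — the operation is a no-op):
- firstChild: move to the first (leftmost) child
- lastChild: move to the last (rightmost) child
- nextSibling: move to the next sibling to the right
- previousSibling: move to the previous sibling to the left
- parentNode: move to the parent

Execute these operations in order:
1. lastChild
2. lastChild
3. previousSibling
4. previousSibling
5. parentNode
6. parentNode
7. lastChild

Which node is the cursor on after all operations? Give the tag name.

After 1 (lastChild): main
After 2 (lastChild): head
After 3 (previousSibling): p
After 4 (previousSibling): td
After 5 (parentNode): main
After 6 (parentNode): label
After 7 (lastChild): main

Answer: main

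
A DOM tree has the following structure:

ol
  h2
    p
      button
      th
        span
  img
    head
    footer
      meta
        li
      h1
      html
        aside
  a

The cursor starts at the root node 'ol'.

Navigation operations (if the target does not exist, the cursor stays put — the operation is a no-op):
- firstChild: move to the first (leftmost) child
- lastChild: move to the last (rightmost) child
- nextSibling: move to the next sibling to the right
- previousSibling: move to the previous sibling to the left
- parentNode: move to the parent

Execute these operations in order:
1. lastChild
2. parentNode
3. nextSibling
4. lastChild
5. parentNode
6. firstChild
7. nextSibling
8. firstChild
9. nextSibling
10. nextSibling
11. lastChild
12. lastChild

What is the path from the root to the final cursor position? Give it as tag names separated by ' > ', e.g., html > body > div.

Answer: ol > img > footer > html > aside

Derivation:
After 1 (lastChild): a
After 2 (parentNode): ol
After 3 (nextSibling): ol (no-op, stayed)
After 4 (lastChild): a
After 5 (parentNode): ol
After 6 (firstChild): h2
After 7 (nextSibling): img
After 8 (firstChild): head
After 9 (nextSibling): footer
After 10 (nextSibling): footer (no-op, stayed)
After 11 (lastChild): html
After 12 (lastChild): aside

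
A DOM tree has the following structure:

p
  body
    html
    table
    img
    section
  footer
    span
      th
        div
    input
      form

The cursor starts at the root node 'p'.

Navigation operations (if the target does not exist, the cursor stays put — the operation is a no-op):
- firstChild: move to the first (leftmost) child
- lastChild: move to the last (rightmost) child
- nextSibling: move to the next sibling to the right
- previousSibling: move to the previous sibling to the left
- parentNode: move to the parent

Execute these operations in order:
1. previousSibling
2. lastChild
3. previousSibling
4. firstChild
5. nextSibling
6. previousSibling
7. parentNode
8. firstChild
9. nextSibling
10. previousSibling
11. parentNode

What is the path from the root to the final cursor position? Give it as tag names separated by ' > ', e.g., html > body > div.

After 1 (previousSibling): p (no-op, stayed)
After 2 (lastChild): footer
After 3 (previousSibling): body
After 4 (firstChild): html
After 5 (nextSibling): table
After 6 (previousSibling): html
After 7 (parentNode): body
After 8 (firstChild): html
After 9 (nextSibling): table
After 10 (previousSibling): html
After 11 (parentNode): body

Answer: p > body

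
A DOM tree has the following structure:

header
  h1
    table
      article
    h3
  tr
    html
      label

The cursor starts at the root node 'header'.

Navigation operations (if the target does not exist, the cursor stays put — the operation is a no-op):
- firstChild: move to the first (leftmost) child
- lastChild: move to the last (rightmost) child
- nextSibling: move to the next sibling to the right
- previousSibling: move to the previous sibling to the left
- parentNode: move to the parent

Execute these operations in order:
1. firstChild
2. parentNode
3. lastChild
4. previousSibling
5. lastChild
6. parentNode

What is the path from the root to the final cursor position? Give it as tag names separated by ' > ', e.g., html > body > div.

Answer: header > h1

Derivation:
After 1 (firstChild): h1
After 2 (parentNode): header
After 3 (lastChild): tr
After 4 (previousSibling): h1
After 5 (lastChild): h3
After 6 (parentNode): h1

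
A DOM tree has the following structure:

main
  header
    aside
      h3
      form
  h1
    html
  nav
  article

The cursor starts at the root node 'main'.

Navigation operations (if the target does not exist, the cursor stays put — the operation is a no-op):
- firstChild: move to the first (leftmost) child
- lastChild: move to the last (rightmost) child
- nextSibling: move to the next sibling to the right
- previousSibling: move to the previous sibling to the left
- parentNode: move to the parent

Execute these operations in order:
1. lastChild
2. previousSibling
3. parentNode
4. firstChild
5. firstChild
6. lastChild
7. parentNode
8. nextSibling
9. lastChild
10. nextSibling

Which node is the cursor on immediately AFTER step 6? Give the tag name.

Answer: form

Derivation:
After 1 (lastChild): article
After 2 (previousSibling): nav
After 3 (parentNode): main
After 4 (firstChild): header
After 5 (firstChild): aside
After 6 (lastChild): form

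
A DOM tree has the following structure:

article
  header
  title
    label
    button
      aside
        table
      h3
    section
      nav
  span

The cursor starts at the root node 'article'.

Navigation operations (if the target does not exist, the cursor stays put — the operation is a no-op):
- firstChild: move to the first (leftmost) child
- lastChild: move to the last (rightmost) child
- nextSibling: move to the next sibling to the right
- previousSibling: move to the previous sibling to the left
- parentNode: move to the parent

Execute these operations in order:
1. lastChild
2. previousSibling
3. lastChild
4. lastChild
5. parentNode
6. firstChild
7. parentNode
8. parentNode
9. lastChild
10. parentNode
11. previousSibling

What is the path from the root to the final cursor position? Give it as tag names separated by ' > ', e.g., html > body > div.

After 1 (lastChild): span
After 2 (previousSibling): title
After 3 (lastChild): section
After 4 (lastChild): nav
After 5 (parentNode): section
After 6 (firstChild): nav
After 7 (parentNode): section
After 8 (parentNode): title
After 9 (lastChild): section
After 10 (parentNode): title
After 11 (previousSibling): header

Answer: article > header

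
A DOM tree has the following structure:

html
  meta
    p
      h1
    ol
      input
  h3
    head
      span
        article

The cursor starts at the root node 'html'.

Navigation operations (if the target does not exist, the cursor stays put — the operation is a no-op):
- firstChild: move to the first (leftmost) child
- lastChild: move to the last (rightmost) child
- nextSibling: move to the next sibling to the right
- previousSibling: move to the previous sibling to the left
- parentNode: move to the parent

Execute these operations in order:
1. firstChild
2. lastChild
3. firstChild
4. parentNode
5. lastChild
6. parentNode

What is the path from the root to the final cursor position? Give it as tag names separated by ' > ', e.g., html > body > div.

After 1 (firstChild): meta
After 2 (lastChild): ol
After 3 (firstChild): input
After 4 (parentNode): ol
After 5 (lastChild): input
After 6 (parentNode): ol

Answer: html > meta > ol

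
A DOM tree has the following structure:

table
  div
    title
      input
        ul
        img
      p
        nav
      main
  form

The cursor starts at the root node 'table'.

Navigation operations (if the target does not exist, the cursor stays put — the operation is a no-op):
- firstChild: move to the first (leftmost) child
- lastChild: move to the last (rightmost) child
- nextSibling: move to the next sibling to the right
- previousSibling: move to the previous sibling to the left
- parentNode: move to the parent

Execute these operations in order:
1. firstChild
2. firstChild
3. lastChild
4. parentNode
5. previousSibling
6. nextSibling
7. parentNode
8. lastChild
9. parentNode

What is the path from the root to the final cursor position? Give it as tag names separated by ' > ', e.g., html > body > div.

After 1 (firstChild): div
After 2 (firstChild): title
After 3 (lastChild): main
After 4 (parentNode): title
After 5 (previousSibling): title (no-op, stayed)
After 6 (nextSibling): title (no-op, stayed)
After 7 (parentNode): div
After 8 (lastChild): title
After 9 (parentNode): div

Answer: table > div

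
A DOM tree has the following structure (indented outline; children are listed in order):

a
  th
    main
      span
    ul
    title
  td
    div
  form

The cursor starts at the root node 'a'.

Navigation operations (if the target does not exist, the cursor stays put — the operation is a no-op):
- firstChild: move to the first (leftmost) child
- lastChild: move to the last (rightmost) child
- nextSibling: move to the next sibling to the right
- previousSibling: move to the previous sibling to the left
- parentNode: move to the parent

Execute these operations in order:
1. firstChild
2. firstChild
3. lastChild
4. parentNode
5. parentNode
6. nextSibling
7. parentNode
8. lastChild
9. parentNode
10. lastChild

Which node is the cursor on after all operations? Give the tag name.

After 1 (firstChild): th
After 2 (firstChild): main
After 3 (lastChild): span
After 4 (parentNode): main
After 5 (parentNode): th
After 6 (nextSibling): td
After 7 (parentNode): a
After 8 (lastChild): form
After 9 (parentNode): a
After 10 (lastChild): form

Answer: form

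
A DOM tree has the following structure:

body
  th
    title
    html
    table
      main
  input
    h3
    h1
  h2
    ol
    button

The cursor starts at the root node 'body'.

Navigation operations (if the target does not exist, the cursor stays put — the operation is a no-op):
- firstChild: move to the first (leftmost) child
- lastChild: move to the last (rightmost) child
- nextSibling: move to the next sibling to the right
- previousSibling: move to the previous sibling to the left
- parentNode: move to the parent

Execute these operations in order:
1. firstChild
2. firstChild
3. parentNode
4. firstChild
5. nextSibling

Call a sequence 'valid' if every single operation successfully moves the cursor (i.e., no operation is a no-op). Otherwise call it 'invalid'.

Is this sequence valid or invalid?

Answer: valid

Derivation:
After 1 (firstChild): th
After 2 (firstChild): title
After 3 (parentNode): th
After 4 (firstChild): title
After 5 (nextSibling): html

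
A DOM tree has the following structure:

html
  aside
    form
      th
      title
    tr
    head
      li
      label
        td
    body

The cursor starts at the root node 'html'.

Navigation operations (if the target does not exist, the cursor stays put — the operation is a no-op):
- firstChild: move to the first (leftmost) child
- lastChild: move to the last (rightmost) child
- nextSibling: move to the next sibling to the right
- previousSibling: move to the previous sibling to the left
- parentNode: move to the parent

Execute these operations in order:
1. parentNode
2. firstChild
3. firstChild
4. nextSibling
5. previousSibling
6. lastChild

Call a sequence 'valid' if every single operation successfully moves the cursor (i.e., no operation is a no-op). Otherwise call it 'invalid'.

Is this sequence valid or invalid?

After 1 (parentNode): html (no-op, stayed)
After 2 (firstChild): aside
After 3 (firstChild): form
After 4 (nextSibling): tr
After 5 (previousSibling): form
After 6 (lastChild): title

Answer: invalid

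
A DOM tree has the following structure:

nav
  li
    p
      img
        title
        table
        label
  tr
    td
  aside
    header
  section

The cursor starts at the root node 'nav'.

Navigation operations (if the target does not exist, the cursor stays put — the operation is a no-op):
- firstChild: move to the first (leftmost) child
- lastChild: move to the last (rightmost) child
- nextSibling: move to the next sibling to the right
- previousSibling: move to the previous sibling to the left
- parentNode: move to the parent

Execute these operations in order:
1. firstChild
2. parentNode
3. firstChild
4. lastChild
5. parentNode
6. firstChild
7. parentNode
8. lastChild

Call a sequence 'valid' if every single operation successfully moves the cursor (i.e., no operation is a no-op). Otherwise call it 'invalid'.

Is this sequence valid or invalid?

After 1 (firstChild): li
After 2 (parentNode): nav
After 3 (firstChild): li
After 4 (lastChild): p
After 5 (parentNode): li
After 6 (firstChild): p
After 7 (parentNode): li
After 8 (lastChild): p

Answer: valid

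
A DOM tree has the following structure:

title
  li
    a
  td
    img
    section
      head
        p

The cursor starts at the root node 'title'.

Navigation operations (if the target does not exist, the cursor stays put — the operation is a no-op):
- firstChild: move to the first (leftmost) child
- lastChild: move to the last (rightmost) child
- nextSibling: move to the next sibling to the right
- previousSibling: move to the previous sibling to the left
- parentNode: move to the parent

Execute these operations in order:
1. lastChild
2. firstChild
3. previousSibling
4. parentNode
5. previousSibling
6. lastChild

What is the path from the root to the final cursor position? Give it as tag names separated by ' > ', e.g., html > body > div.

Answer: title > li > a

Derivation:
After 1 (lastChild): td
After 2 (firstChild): img
After 3 (previousSibling): img (no-op, stayed)
After 4 (parentNode): td
After 5 (previousSibling): li
After 6 (lastChild): a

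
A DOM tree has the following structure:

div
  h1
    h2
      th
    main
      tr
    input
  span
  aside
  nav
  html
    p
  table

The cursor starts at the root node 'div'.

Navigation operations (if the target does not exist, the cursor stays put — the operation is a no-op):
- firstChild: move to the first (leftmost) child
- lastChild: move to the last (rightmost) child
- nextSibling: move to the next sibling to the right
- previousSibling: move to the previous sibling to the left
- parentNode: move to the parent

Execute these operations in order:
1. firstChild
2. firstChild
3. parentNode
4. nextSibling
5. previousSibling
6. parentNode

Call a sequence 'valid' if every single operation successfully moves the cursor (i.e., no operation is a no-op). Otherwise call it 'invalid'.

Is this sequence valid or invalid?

Answer: valid

Derivation:
After 1 (firstChild): h1
After 2 (firstChild): h2
After 3 (parentNode): h1
After 4 (nextSibling): span
After 5 (previousSibling): h1
After 6 (parentNode): div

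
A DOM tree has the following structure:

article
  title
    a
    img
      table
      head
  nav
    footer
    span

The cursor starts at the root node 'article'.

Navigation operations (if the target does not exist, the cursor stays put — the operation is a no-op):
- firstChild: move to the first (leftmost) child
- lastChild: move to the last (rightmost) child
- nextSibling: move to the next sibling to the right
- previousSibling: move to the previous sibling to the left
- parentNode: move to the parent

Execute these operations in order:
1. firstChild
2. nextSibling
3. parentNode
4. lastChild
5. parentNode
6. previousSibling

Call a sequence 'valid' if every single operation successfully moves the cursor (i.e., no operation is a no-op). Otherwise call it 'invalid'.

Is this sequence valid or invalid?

After 1 (firstChild): title
After 2 (nextSibling): nav
After 3 (parentNode): article
After 4 (lastChild): nav
After 5 (parentNode): article
After 6 (previousSibling): article (no-op, stayed)

Answer: invalid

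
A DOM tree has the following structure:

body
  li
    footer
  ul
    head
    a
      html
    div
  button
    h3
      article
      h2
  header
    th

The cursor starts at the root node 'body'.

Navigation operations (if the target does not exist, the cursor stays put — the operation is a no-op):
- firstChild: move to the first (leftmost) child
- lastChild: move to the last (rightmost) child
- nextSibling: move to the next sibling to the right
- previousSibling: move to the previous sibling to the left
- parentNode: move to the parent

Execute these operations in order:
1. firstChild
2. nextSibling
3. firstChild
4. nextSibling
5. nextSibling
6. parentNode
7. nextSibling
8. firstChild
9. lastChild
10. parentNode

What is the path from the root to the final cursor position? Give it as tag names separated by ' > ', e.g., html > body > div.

After 1 (firstChild): li
After 2 (nextSibling): ul
After 3 (firstChild): head
After 4 (nextSibling): a
After 5 (nextSibling): div
After 6 (parentNode): ul
After 7 (nextSibling): button
After 8 (firstChild): h3
After 9 (lastChild): h2
After 10 (parentNode): h3

Answer: body > button > h3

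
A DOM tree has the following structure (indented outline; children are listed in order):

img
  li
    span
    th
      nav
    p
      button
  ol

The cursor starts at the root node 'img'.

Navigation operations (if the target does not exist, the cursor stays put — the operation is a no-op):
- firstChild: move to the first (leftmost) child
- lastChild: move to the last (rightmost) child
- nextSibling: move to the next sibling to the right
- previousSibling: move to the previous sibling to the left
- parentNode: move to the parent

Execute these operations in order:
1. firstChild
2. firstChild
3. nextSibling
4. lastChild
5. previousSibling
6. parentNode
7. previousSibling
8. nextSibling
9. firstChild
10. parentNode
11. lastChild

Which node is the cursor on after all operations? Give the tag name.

After 1 (firstChild): li
After 2 (firstChild): span
After 3 (nextSibling): th
After 4 (lastChild): nav
After 5 (previousSibling): nav (no-op, stayed)
After 6 (parentNode): th
After 7 (previousSibling): span
After 8 (nextSibling): th
After 9 (firstChild): nav
After 10 (parentNode): th
After 11 (lastChild): nav

Answer: nav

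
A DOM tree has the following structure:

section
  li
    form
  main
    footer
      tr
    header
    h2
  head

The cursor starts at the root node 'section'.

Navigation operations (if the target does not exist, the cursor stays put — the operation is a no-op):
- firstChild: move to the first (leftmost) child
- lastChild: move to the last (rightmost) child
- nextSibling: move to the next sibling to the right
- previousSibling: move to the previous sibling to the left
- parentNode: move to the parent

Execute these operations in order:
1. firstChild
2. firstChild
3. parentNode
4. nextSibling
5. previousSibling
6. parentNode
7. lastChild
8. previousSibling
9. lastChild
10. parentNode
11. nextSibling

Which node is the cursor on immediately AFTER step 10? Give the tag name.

After 1 (firstChild): li
After 2 (firstChild): form
After 3 (parentNode): li
After 4 (nextSibling): main
After 5 (previousSibling): li
After 6 (parentNode): section
After 7 (lastChild): head
After 8 (previousSibling): main
After 9 (lastChild): h2
After 10 (parentNode): main

Answer: main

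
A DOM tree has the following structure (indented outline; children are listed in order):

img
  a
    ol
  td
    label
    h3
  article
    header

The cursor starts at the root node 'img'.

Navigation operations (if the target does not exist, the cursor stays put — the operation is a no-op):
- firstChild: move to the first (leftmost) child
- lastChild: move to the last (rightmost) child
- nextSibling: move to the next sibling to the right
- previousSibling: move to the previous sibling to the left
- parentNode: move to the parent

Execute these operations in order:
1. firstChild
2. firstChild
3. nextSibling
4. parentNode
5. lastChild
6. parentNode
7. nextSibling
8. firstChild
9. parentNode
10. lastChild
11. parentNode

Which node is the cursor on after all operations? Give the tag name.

Answer: td

Derivation:
After 1 (firstChild): a
After 2 (firstChild): ol
After 3 (nextSibling): ol (no-op, stayed)
After 4 (parentNode): a
After 5 (lastChild): ol
After 6 (parentNode): a
After 7 (nextSibling): td
After 8 (firstChild): label
After 9 (parentNode): td
After 10 (lastChild): h3
After 11 (parentNode): td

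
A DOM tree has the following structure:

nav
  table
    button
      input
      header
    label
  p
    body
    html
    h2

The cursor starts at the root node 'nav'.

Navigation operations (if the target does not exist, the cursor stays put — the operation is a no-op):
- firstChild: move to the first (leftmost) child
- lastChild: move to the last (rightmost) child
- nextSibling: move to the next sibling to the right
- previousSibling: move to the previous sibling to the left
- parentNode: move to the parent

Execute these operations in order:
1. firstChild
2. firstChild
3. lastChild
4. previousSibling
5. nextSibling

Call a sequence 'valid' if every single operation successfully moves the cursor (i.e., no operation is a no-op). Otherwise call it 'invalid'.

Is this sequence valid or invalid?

After 1 (firstChild): table
After 2 (firstChild): button
After 3 (lastChild): header
After 4 (previousSibling): input
After 5 (nextSibling): header

Answer: valid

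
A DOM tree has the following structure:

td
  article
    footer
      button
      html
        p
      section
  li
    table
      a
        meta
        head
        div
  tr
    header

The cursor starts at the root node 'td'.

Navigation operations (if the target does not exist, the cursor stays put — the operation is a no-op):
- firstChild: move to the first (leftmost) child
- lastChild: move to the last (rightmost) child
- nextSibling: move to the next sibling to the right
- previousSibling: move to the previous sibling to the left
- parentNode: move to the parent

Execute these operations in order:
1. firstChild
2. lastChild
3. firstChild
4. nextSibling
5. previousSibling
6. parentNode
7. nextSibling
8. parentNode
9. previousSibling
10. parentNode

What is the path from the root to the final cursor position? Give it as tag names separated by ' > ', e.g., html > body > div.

Answer: td

Derivation:
After 1 (firstChild): article
After 2 (lastChild): footer
After 3 (firstChild): button
After 4 (nextSibling): html
After 5 (previousSibling): button
After 6 (parentNode): footer
After 7 (nextSibling): footer (no-op, stayed)
After 8 (parentNode): article
After 9 (previousSibling): article (no-op, stayed)
After 10 (parentNode): td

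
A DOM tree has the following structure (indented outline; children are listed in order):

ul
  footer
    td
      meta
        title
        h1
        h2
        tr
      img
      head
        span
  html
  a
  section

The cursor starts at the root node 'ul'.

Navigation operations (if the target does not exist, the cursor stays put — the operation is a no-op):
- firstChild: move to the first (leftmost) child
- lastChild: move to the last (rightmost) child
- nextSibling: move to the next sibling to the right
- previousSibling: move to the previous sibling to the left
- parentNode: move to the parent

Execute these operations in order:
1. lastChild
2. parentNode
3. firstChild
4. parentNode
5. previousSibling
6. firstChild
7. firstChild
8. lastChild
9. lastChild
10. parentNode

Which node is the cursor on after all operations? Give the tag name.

Answer: head

Derivation:
After 1 (lastChild): section
After 2 (parentNode): ul
After 3 (firstChild): footer
After 4 (parentNode): ul
After 5 (previousSibling): ul (no-op, stayed)
After 6 (firstChild): footer
After 7 (firstChild): td
After 8 (lastChild): head
After 9 (lastChild): span
After 10 (parentNode): head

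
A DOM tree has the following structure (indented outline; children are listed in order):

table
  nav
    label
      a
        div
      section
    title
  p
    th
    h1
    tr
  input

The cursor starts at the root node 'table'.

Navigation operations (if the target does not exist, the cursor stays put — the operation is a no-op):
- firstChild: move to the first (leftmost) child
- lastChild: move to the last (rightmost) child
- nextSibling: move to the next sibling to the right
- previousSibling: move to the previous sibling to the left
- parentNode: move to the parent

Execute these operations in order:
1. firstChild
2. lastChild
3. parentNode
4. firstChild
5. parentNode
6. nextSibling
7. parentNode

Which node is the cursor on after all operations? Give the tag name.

After 1 (firstChild): nav
After 2 (lastChild): title
After 3 (parentNode): nav
After 4 (firstChild): label
After 5 (parentNode): nav
After 6 (nextSibling): p
After 7 (parentNode): table

Answer: table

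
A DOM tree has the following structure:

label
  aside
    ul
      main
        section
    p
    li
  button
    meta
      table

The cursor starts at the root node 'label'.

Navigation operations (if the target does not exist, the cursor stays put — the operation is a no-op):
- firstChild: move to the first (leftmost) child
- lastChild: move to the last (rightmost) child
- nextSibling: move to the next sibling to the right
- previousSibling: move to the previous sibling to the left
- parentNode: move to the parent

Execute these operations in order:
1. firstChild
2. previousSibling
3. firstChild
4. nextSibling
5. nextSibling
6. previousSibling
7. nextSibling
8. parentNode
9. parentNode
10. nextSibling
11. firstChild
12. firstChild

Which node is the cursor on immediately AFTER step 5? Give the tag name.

Answer: li

Derivation:
After 1 (firstChild): aside
After 2 (previousSibling): aside (no-op, stayed)
After 3 (firstChild): ul
After 4 (nextSibling): p
After 5 (nextSibling): li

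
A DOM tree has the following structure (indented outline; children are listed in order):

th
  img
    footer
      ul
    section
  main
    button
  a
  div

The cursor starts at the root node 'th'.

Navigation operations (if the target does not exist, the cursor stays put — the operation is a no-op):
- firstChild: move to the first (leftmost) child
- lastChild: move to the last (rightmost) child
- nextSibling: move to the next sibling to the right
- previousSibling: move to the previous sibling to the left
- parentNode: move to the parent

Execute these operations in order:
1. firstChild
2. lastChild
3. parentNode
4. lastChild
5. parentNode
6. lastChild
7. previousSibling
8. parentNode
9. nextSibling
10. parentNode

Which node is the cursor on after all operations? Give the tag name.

Answer: th

Derivation:
After 1 (firstChild): img
After 2 (lastChild): section
After 3 (parentNode): img
After 4 (lastChild): section
After 5 (parentNode): img
After 6 (lastChild): section
After 7 (previousSibling): footer
After 8 (parentNode): img
After 9 (nextSibling): main
After 10 (parentNode): th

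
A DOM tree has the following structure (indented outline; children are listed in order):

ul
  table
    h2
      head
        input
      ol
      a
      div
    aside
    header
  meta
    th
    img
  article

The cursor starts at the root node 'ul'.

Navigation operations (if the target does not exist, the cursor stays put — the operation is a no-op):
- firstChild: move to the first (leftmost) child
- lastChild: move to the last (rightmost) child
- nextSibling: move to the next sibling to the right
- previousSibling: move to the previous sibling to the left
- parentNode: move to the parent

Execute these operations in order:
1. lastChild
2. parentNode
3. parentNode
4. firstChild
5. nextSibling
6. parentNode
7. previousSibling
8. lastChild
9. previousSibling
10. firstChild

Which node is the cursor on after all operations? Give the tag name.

After 1 (lastChild): article
After 2 (parentNode): ul
After 3 (parentNode): ul (no-op, stayed)
After 4 (firstChild): table
After 5 (nextSibling): meta
After 6 (parentNode): ul
After 7 (previousSibling): ul (no-op, stayed)
After 8 (lastChild): article
After 9 (previousSibling): meta
After 10 (firstChild): th

Answer: th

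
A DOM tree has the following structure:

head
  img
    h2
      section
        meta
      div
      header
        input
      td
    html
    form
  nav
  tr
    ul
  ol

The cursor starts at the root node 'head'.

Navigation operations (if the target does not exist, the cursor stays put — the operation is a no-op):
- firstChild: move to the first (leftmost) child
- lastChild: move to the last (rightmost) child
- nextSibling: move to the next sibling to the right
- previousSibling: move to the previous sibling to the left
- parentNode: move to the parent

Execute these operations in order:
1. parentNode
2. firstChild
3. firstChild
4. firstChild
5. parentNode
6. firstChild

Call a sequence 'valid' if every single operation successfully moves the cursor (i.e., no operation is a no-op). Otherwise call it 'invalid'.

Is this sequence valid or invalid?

Answer: invalid

Derivation:
After 1 (parentNode): head (no-op, stayed)
After 2 (firstChild): img
After 3 (firstChild): h2
After 4 (firstChild): section
After 5 (parentNode): h2
After 6 (firstChild): section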